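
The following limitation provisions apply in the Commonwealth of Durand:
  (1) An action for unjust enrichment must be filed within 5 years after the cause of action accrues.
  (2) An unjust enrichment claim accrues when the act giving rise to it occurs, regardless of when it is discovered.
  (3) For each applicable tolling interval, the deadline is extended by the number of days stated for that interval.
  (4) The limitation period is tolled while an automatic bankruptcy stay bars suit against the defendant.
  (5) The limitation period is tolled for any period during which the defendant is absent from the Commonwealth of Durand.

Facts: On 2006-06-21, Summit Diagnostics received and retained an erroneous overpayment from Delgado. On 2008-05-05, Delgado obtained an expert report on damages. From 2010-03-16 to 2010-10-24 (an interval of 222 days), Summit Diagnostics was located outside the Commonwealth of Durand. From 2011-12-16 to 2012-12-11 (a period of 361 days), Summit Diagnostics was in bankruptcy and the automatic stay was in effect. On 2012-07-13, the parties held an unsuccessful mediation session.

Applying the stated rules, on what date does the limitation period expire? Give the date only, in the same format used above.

The limitation period began to run on 2006-06-21.
The untolled deadline — 5 years after 2006-06-21 — is 2011-06-21.
The defendant's absence from the jurisdiction from 2010-03-16 to 2010-10-24 tolled the period for 222 days, extending the deadline to 2012-01-29.
Because the automatic bankruptcy stay ran from 2011-12-16 to 2012-12-11, the deadline is extended by 361 days to 2013-01-24.
Nothing else in the chronology tolls or restarts the period.

2013-01-24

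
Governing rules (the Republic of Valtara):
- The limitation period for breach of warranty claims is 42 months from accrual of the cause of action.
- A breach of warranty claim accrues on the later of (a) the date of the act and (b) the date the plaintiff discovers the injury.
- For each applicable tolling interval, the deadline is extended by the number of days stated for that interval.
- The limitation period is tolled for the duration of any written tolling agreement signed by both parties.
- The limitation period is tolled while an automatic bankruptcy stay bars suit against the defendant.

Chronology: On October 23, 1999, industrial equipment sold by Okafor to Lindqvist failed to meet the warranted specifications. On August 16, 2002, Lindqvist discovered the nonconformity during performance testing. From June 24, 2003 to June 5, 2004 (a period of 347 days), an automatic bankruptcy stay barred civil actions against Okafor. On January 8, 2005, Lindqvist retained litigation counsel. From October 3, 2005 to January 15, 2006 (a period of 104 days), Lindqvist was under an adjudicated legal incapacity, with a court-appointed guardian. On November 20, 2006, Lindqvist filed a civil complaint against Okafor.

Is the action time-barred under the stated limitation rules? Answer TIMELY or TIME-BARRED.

TIMELY

Taking the later of the act (October 23, 1999) and discovery (August 16, 2002), the claim accrued on August 16, 2002.
42 months from August 16, 2002 is February 16, 2006.
The period was tolled for 347 days by the automatic bankruptcy stay (June 24, 2003 to June 5, 2004), pushing the deadline to January 29, 2007.
Although the plaintiff's incapacity ran from October 3, 2005 to January 15, 2006, the stated rules do not make that a tolling event, so it is disregarded.
None of the other events listed affects the running of the period under the stated rules.
Lindqvist filed on November 20, 2006, before the January 29, 2007 deadline, so the action is timely.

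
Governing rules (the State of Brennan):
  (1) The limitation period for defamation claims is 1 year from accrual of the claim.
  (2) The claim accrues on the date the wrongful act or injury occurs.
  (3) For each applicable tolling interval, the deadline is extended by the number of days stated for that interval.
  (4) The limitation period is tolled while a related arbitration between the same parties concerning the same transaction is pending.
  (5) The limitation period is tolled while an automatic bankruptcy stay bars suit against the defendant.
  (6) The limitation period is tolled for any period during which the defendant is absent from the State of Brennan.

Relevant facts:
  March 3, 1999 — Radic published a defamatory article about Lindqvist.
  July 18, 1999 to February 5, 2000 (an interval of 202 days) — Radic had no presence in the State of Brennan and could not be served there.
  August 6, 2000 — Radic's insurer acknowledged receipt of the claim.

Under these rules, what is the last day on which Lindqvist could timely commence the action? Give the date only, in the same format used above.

September 21, 2000

The limitation period began to run on March 3, 1999.
Adding the 1 year base period to March 3, 1999 gives a deadline of March 3, 2000, before any tolling.
The period was tolled for 202 days by the defendant's absence from the jurisdiction (July 18, 1999 to February 5, 2000), pushing the deadline to September 21, 2000.
None of the other events listed affects the running of the period under the stated rules.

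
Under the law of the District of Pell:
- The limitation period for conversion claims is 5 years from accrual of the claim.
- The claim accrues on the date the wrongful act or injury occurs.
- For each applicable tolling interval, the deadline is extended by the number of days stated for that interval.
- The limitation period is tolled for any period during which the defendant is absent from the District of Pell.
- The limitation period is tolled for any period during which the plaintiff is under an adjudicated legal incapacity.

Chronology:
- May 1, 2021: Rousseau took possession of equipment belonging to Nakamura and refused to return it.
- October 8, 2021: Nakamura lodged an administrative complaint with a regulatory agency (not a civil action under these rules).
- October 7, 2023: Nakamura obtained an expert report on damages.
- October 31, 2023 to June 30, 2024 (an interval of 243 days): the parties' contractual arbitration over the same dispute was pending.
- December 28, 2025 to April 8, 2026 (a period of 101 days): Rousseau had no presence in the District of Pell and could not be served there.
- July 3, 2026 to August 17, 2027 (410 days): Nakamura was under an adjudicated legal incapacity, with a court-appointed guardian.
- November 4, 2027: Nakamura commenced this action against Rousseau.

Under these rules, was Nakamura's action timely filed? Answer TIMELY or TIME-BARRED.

The limitation period began to run on May 1, 2021.
5 years from May 1, 2021 is May 1, 2026.
The period was tolled for 101 days by the defendant's absence from the jurisdiction (December 28, 2025 to April 8, 2026), pushing the deadline to August 10, 2026.
The plaintiff's legal incapacity from July 3, 2026 to August 17, 2027 tolled the period for 410 days, extending the deadline to September 24, 2027.
The pending related arbitration from October 31, 2023 to June 30, 2024 does not toll the period, because no stated rule makes a pending arbitration a tolling event.
The other events in the timeline have no effect on the limitation period under the stated rules.
Filing on November 4, 2027 missed the September 24, 2027 deadline — the action is time-barred.

TIME-BARRED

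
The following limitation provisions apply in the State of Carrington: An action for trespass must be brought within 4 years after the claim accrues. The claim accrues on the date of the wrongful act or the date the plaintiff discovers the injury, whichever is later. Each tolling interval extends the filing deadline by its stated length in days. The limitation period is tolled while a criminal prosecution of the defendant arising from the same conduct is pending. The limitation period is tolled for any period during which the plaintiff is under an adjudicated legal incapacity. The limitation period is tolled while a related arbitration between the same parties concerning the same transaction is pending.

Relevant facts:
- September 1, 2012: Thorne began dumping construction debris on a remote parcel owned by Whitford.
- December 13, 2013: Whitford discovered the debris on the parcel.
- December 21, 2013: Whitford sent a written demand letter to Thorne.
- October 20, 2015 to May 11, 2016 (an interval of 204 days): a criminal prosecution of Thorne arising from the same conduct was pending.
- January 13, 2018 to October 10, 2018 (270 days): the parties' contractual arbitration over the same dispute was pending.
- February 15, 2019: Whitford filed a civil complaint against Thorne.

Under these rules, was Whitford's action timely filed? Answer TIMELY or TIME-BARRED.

TIMELY

The claim accrued on December 13, 2013 — the later of the September 1, 2012 act and the December 13, 2013 discovery.
The untolled deadline — 4 years after December 13, 2013 — is December 13, 2017.
The period was tolled for 204 days by the pending criminal prosecution (October 20, 2015 to May 11, 2016), pushing the deadline to July 5, 2018.
Because the pending related arbitration ran from January 13, 2018 to October 10, 2018, the deadline is extended by 270 days to April 1, 2019.
None of the other events listed affects the running of the period under the stated rules.
The February 15, 2019 filing precedes the April 1, 2019 deadline; the claim is timely.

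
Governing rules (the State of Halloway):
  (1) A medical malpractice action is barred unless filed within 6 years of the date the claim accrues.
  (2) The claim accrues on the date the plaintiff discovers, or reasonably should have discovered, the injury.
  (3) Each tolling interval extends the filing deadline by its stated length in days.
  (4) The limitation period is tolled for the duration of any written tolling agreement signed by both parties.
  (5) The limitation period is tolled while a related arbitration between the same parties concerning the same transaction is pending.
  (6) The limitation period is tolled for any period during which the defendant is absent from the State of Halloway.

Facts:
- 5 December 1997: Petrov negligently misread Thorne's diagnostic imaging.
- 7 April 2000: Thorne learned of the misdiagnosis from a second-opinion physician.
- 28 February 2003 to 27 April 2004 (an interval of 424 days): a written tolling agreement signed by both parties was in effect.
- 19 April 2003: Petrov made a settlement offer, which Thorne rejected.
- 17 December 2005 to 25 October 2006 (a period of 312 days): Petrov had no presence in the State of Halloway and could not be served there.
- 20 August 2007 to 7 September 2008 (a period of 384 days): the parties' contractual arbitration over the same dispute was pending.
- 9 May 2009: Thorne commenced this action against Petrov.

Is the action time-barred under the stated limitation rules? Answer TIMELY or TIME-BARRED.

Accrual is tied to discovery, so the period began on 7 April 2000 rather than on 5 December 1997 when the act occurred.
Adding the 6 years base period to 7 April 2000 gives a deadline of 7 April 2006, before any tolling.
The written tolling agreement from 28 February 2003 to 27 April 2004 tolled the period for 424 days, extending the deadline to 5 June 2007.
The defendant's absence from the jurisdiction from 17 December 2005 to 25 October 2006 tolled the period for 312 days, extending the deadline to 12 April 2008.
Because the pending related arbitration ran from 20 August 2007 to 7 September 2008, the deadline is extended by 384 days to 1 May 2009.
None of the other events listed affects the running of the period under the stated rules.
The 9 May 2009 filing falls after the 1 May 2009 deadline; the claim is time-barred.

TIME-BARRED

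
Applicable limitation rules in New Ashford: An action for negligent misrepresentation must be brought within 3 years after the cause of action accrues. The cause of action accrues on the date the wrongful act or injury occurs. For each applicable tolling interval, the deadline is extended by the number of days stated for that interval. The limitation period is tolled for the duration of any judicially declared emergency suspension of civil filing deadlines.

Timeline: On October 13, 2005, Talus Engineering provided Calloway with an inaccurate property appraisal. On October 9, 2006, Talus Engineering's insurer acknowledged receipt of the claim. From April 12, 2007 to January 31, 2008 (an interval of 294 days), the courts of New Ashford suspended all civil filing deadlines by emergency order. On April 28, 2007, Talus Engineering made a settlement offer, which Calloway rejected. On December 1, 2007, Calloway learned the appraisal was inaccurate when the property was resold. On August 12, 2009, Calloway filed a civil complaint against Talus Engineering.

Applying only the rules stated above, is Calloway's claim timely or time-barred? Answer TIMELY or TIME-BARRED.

TIME-BARRED

Accrual is governed by the date of the act, so the period began to run on October 13, 2005; the later discovery on December 1, 2007 is irrelevant under the stated rule.
The untolled deadline — 3 years after October 13, 2005 — is October 13, 2008.
The emergency suspension of filing deadlines from April 12, 2007 to January 31, 2008 tolled the period for 294 days, extending the deadline to August 3, 2009.
The other events in the timeline have no effect on the limitation period under the stated rules.
Filing on August 12, 2009 missed the August 3, 2009 deadline — the action is time-barred.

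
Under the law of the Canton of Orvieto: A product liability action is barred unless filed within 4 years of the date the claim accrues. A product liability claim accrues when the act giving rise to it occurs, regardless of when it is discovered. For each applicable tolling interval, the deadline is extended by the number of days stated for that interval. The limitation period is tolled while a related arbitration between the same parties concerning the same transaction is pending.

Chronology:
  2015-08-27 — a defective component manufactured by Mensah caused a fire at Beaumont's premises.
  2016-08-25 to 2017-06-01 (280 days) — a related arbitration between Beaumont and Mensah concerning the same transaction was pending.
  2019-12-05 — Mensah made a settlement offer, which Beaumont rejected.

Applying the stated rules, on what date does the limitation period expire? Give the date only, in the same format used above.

The claim accrued on 2015-08-27, when the wrongful act occurred.
Adding the 4 years base period to 2015-08-27 gives a deadline of 2019-08-27, before any tolling.
The period was tolled for 280 days by the pending related arbitration (2016-08-25 to 2017-06-01), pushing the deadline to 2020-06-02.
Nothing else in the chronology tolls or restarts the period.

2020-06-02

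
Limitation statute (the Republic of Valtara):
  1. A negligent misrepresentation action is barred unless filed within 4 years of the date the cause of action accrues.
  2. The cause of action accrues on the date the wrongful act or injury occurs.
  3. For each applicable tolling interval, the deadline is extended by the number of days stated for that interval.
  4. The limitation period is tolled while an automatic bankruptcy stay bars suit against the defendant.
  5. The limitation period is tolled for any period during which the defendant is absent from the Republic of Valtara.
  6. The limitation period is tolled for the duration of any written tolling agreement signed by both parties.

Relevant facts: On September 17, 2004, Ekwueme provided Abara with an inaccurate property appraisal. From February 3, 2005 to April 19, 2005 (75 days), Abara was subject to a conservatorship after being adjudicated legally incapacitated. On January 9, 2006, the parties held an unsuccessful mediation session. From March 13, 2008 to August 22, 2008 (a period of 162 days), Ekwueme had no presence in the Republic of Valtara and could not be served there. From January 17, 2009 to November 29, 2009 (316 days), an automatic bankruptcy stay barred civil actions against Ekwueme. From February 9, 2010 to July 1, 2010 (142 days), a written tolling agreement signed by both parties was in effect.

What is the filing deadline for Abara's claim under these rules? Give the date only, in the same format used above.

The claim accrued on September 17, 2004, when the wrongful act occurred.
4 years from September 17, 2004 is September 17, 2008.
Because the defendant's absence from the jurisdiction ran from March 13, 2008 to August 22, 2008, the deadline is extended by 162 days to February 26, 2009.
Because the automatic bankruptcy stay ran from January 17, 2009 to November 29, 2009, the deadline is extended by 316 days to January 8, 2010.
By the time the written tolling agreement began on February 9, 2010, the limitation period had already expired on January 8, 2010; that interval cannot revive it.
No stated provision tolls the period for the plaintiff's incapacity, so the interval from February 3, 2005 to April 19, 2005 has no effect on the deadline.
None of the other events listed affects the running of the period under the stated rules.

January 8, 2010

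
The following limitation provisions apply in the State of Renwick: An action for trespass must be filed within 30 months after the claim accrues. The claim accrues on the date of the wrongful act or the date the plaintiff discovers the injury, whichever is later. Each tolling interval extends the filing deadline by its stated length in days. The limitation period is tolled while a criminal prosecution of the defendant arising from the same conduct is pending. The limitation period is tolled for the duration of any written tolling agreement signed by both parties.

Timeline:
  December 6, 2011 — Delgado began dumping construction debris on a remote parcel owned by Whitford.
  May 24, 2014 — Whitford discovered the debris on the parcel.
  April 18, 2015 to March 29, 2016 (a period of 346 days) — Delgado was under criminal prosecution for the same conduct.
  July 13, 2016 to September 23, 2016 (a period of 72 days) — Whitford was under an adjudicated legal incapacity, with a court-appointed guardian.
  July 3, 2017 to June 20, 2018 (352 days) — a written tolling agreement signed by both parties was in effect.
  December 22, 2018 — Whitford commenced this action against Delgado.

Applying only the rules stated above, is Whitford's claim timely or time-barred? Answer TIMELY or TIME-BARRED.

The claim accrued on May 24, 2014 — the later of the December 6, 2011 act and the May 24, 2014 discovery.
30 months from May 24, 2014 is November 24, 2016.
The period was tolled for 346 days by the pending criminal prosecution (April 18, 2015 to March 29, 2016), pushing the deadline to November 5, 2017.
The period was tolled for 352 days by the written tolling agreement (July 3, 2017 to June 20, 2018), pushing the deadline to October 23, 2018.
Although the plaintiff's incapacity ran from July 13, 2016 to September 23, 2016, the stated rules do not make that a tolling event, so it is disregarded.
Whitford filed on December 22, 2018, after the October 23, 2018 deadline, so the action is time-barred.

TIME-BARRED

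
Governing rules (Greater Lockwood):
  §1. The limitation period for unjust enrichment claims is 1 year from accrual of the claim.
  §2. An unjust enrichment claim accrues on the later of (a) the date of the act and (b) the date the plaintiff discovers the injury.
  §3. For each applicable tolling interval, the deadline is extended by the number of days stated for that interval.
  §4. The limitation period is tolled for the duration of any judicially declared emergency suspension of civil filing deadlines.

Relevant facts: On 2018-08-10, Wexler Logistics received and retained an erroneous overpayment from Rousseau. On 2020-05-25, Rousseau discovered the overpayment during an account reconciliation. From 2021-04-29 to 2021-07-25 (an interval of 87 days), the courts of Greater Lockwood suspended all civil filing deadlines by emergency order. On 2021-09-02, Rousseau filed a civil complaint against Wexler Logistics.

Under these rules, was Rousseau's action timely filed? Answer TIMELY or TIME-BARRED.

Taking the later of the act (2018-08-10) and discovery (2020-05-25), the claim accrued on 2020-05-25.
1 year from 2020-05-25 is 2021-05-25.
The period was tolled for 87 days by the emergency suspension of filing deadlines (2021-04-29 to 2021-07-25), pushing the deadline to 2021-08-20.
Rousseau filed on 2021-09-02, after the 2021-08-20 deadline, so the action is time-barred.

TIME-BARRED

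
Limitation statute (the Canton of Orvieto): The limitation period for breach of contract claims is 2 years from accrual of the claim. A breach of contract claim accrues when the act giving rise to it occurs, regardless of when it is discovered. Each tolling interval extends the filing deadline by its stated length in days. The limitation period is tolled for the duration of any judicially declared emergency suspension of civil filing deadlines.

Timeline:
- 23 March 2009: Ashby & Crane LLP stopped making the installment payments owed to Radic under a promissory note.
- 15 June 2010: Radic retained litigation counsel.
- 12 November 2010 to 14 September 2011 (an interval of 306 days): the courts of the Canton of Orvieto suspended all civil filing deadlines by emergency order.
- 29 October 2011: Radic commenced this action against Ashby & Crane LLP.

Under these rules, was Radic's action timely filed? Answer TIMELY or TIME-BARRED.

The limitation period began to run on 23 March 2009.
The untolled deadline — 2 years after 23 March 2009 — is 23 March 2011.
The period was tolled for 306 days by the emergency suspension of filing deadlines (12 November 2010 to 14 September 2011), pushing the deadline to 23 January 2012.
None of the other events listed affects the running of the period under the stated rules.
Radic filed on 29 October 2011, before the 23 January 2012 deadline, so the action is timely.

TIMELY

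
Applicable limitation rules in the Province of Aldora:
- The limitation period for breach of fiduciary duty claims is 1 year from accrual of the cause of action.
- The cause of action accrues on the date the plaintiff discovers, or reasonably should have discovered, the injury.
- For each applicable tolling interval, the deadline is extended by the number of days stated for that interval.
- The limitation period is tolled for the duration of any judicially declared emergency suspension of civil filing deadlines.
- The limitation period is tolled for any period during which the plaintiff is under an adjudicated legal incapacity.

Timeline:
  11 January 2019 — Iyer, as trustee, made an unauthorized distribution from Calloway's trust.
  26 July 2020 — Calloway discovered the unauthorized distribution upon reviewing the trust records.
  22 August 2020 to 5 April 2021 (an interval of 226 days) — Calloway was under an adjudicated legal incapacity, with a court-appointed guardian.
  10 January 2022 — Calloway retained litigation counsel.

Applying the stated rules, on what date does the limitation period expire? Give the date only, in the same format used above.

Under the discovery rule, the claim accrued on 26 July 2020, when Calloway discovered the injury — not on the 11 January 2019 date of the underlying act.
The untolled deadline — 1 year after 26 July 2020 — is 26 July 2021.
Because the plaintiff's legal incapacity ran from 22 August 2020 to 5 April 2021, the deadline is extended by 226 days to 9 March 2022.
Nothing else in the chronology tolls or restarts the period.

9 March 2022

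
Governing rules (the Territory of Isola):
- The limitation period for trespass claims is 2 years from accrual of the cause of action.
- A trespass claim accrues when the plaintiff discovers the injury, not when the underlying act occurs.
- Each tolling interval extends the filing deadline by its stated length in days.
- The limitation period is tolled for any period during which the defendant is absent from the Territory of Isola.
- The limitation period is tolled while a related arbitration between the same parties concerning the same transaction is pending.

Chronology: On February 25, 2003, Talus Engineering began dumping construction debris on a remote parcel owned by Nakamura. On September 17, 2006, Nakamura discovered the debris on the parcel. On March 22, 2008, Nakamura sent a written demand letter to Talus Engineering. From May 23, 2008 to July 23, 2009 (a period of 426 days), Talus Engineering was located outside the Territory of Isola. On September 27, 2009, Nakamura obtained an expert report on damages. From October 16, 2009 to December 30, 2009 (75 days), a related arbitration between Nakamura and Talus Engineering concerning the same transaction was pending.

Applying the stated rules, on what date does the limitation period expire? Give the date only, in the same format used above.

January 31, 2010

Accrual is tied to discovery, so the period began on September 17, 2006 rather than on February 25, 2003 when the act occurred.
2 years from September 17, 2006 is September 17, 2008.
The period was tolled for 426 days by the defendant's absence from the jurisdiction (May 23, 2008 to July 23, 2009), pushing the deadline to November 17, 2009.
The period was tolled for 75 days by the pending related arbitration (October 16, 2009 to December 30, 2009), pushing the deadline to January 31, 2010.
None of the other events listed affects the running of the period under the stated rules.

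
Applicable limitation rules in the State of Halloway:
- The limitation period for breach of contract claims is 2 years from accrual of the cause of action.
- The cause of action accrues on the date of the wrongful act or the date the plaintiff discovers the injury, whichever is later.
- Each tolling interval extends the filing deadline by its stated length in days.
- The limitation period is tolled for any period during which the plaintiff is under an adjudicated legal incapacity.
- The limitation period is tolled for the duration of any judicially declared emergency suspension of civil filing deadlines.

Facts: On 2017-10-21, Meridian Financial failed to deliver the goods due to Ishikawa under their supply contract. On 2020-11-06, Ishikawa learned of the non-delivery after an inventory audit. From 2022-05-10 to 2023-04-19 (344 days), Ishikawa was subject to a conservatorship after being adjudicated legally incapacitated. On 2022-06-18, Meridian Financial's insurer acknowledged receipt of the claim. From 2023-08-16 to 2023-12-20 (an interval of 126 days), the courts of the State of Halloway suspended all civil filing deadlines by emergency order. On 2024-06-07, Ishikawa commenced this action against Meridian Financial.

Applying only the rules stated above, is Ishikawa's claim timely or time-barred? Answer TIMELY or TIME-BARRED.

Because discovery on 2020-11-06 post-dates the 2017-10-21 act, accrual under the later-of rule falls on 2020-11-06.
The untolled deadline — 2 years after 2020-11-06 — is 2022-11-06.
Because the plaintiff's legal incapacity ran from 2022-05-10 to 2023-04-19, the deadline is extended by 344 days to 2023-10-16.
Because the emergency suspension of filing deadlines ran from 2023-08-16 to 2023-12-20, the deadline is extended by 126 days to 2024-02-19.
Nothing else in the chronology tolls or restarts the period.
Filing on 2024-06-07 missed the 2024-02-19 deadline — the action is time-barred.

TIME-BARRED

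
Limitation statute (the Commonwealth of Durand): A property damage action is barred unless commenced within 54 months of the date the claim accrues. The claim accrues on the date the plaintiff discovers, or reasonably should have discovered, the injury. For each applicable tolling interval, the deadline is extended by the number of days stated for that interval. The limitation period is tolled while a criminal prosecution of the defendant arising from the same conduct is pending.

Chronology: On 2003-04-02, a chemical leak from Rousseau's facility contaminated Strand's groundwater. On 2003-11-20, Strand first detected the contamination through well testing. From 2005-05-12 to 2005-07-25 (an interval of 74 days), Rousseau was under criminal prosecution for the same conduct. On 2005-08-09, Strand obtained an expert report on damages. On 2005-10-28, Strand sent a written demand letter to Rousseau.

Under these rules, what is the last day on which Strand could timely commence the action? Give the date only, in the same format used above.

Accrual is tied to discovery, so the period began on 2003-11-20 rather than on 2003-04-02 when the act occurred.
The untolled deadline — 54 months after 2003-11-20 — is 2008-05-20.
The period was tolled for 74 days by the pending criminal prosecution (2005-05-12 to 2005-07-25), pushing the deadline to 2008-08-02.
None of the other events listed affects the running of the period under the stated rules.

2008-08-02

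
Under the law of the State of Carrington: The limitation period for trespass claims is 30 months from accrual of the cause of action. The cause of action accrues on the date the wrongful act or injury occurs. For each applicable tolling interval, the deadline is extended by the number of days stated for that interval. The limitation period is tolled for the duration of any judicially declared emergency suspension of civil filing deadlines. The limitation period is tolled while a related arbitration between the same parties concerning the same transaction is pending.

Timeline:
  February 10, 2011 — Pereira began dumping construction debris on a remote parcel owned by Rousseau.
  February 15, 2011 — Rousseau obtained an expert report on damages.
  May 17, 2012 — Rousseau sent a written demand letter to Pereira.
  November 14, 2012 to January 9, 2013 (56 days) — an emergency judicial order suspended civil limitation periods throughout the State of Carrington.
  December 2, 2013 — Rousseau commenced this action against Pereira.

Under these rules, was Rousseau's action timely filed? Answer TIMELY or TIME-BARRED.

The claim accrued on February 10, 2011, when the wrongful act occurred.
The untolled deadline — 30 months after February 10, 2011 — is August 10, 2013.
The period was tolled for 56 days by the emergency suspension of filing deadlines (November 14, 2012 to January 9, 2013), pushing the deadline to October 5, 2013.
None of the other events listed affects the running of the period under the stated rules.
The December 2, 2013 filing falls after the October 5, 2013 deadline; the claim is time-barred.

TIME-BARRED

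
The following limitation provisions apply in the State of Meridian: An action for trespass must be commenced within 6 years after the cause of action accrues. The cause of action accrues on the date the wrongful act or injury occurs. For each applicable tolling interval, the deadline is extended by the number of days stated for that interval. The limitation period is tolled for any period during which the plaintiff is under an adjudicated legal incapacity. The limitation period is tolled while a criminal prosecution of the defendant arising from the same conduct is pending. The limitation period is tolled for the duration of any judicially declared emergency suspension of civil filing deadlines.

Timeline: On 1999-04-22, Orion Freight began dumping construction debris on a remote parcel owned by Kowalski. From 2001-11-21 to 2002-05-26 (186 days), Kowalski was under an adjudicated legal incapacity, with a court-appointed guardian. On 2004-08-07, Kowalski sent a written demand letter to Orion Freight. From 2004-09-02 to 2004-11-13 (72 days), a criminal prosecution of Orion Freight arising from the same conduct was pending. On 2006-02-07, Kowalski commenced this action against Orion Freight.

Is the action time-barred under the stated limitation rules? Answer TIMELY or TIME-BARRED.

The claim accrued on 1999-04-22, when the wrongful act occurred.
6 years from 1999-04-22 is 2005-04-22.
The period was tolled for 186 days by the plaintiff's legal incapacity (2001-11-21 to 2002-05-26), pushing the deadline to 2005-10-25.
Because the pending criminal prosecution ran from 2004-09-02 to 2004-11-13, the deadline is extended by 72 days to 2006-01-05.
Nothing else in the chronology tolls or restarts the period.
The 2006-02-07 filing falls after the 2006-01-05 deadline; the claim is time-barred.

TIME-BARRED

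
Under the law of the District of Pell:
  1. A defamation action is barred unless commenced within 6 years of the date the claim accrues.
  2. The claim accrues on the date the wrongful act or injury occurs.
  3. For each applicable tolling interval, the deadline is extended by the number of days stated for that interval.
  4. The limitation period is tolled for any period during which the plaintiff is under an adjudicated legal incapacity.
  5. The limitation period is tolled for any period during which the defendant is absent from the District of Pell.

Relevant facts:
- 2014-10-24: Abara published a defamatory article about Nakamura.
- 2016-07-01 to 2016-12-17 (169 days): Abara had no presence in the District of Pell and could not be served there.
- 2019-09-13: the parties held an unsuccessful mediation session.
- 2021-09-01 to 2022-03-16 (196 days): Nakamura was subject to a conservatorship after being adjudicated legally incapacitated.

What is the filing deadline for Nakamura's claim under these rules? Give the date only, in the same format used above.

2021-04-11

The limitation period began to run on 2014-10-24.
Adding the 6 years base period to 2014-10-24 gives a deadline of 2020-10-24, before any tolling.
The defendant's absence from the jurisdiction from 2016-07-01 to 2016-12-17 tolled the period for 169 days, extending the deadline to 2021-04-11.
The plaintiff's legal incapacity from 2021-09-01 to 2022-03-16 began after the period had already run on 2021-04-11, so it has no tolling effect.
Nothing else in the chronology tolls or restarts the period.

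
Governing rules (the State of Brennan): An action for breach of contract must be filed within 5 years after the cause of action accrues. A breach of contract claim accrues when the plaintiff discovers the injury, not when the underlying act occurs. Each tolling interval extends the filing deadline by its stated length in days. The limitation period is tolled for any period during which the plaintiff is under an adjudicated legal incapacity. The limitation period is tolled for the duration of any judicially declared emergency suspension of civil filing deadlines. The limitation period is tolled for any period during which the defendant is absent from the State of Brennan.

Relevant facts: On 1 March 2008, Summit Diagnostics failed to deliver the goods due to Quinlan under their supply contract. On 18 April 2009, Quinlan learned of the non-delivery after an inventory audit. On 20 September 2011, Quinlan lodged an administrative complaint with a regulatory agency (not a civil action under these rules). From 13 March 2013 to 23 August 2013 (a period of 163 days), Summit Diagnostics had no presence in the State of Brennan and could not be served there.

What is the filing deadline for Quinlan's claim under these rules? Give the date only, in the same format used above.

Under the discovery rule, the claim accrued on 18 April 2009, when Quinlan discovered the injury — not on the 1 March 2008 date of the underlying act.
5 years from 18 April 2009 is 18 April 2014.
The defendant's absence from the jurisdiction from 13 March 2013 to 23 August 2013 tolled the period for 163 days, extending the deadline to 28 September 2014.
Nothing else in the chronology tolls or restarts the period.

28 September 2014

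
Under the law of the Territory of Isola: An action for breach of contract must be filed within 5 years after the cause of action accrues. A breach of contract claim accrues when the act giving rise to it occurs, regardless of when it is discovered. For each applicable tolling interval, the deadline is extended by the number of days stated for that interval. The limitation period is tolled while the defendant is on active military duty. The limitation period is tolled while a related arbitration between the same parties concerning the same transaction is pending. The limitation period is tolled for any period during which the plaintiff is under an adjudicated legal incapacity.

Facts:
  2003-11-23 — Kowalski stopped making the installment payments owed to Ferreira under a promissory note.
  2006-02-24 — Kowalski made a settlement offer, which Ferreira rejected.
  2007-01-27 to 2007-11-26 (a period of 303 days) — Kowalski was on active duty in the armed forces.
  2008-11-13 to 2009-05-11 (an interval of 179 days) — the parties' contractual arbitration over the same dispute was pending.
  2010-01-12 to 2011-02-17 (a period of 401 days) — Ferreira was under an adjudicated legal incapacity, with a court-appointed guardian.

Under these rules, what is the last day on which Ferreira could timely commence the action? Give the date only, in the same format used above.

The limitation period began to run on 2003-11-23.
Adding the 5 years base period to 2003-11-23 gives a deadline of 2008-11-23, before any tolling.
The defendant's active military service from 2007-01-27 to 2007-11-26 tolled the period for 303 days, extending the deadline to 2009-09-22.
Because the pending related arbitration ran from 2008-11-13 to 2009-05-11, the deadline is extended by 179 days to 2010-03-20.
Because the plaintiff's legal incapacity ran from 2010-01-12 to 2011-02-17, the deadline is extended by 401 days to 2011-04-25.
None of the other events listed affects the running of the period under the stated rules.

2011-04-25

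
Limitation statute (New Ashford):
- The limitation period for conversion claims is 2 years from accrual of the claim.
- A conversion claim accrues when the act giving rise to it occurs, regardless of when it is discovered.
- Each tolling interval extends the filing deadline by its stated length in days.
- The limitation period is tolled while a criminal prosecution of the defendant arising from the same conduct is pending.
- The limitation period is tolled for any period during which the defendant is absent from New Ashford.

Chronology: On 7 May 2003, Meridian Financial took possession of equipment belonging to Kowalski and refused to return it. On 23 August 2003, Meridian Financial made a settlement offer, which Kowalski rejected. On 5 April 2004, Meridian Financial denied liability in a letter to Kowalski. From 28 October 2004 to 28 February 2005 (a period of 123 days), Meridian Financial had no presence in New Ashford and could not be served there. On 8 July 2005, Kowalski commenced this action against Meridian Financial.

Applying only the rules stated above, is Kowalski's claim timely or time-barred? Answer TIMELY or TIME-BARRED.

TIMELY

The limitation period began to run on 7 May 2003.
The untolled deadline — 2 years after 7 May 2003 — is 7 May 2005.
The defendant's absence from the jurisdiction from 28 October 2004 to 28 February 2005 tolled the period for 123 days, extending the deadline to 7 September 2005.
None of the other events listed affects the running of the period under the stated rules.
The 8 July 2005 filing precedes the 7 September 2005 deadline; the claim is timely.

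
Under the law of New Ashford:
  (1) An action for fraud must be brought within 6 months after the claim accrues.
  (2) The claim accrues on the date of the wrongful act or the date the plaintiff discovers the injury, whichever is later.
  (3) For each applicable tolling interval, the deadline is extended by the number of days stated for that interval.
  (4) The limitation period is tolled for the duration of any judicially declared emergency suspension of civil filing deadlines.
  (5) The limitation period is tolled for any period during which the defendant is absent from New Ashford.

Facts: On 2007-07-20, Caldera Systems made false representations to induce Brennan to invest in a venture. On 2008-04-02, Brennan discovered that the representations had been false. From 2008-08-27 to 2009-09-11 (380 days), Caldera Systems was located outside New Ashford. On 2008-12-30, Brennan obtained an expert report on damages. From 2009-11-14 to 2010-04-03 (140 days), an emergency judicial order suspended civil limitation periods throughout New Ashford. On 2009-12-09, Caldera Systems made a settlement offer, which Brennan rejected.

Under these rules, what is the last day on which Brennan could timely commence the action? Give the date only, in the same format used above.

2009-10-17

Taking the later of the act (2007-07-20) and discovery (2008-04-02), the claim accrued on 2008-04-02.
6 months from 2008-04-02 is 2008-10-02.
The period was tolled for 380 days by the defendant's absence from the jurisdiction (2008-08-27 to 2009-09-11), pushing the deadline to 2009-10-17.
The emergency suspension of filing deadlines starting 2009-11-14 came too late — the period had run on 2009-10-17 — and so does not extend the deadline.
Nothing else in the chronology tolls or restarts the period.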